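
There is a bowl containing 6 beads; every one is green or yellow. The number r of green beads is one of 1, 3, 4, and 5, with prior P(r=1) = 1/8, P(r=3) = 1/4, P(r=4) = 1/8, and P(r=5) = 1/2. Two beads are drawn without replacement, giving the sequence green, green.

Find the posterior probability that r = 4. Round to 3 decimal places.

0.115

The likelihood of the observed sequence under each hypothesis: P(data | r = 1) = (1/6)(0/5) = 0; P(data | r = 3) = (3/6)(2/5) = 1/5; P(data | r = 4) = (4/6)(3/5) = 2/5; P(data | r = 5) = (5/6)(4/5) = 2/3.
Multiplying each by its prior: 1/8 · 0 = 0, 1/4 · 1/5 = 1/20, 1/8 · 2/5 = 1/20, 1/2 · 2/3 = 1/3; with total 13/30.
Therefore the posterior P(r = 4 | data) = (1/20) / (13/30) = 3/26.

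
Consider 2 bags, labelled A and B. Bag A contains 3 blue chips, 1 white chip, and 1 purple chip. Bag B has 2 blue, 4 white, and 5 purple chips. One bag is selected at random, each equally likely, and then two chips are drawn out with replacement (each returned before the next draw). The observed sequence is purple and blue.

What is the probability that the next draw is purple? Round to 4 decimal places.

0.3038

The likelihood of the observed sequence under each hypothesis: P(data | bag A) = (1/5)(3/5) = 0.12; P(data | bag B) = (5/11)(2/11) = 0.082645.
Multiplying each by its prior: 1/2 · 0.12 = 0.06, 1/2 · 0.082645 = 0.041322; these sum to 0.10132.
Normalising, the posterior is P(bag A | data) = 0.59217, P(bag B | data) = 0.40783.
Averaging over the posterior, P(purple next | data) = (1/5)(0.59217) + (5/11)(0.40783) = 0.30381.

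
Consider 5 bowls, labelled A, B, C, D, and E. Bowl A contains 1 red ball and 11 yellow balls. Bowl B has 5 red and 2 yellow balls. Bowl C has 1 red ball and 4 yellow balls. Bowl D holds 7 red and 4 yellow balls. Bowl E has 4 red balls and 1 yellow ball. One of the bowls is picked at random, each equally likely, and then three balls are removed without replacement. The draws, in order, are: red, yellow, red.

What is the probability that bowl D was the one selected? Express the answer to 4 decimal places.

The likelihood of the observed sequence under each hypothesis: P(data | bowl A) = (1/12)(11/11)(0/10) = 0; P(data | bowl B) = (5/7)(2/6)(4/5) = 0.19048; P(data | bowl C) = (1/5)(4/4)(0/3) = 0; P(data | bowl D) = (7/11)(4/10)(6/9) = 0.1697; P(data | bowl E) = (4/5)(1/4)(3/3) = 0.2.
Weighting by the prior gives 1/5 · 0 = 0, 1/5 · 0.19048 = 0.038095, 1/5 · 0 = 0, 1/5 · 0.1697 = 0.033939, 1/5 · 0.2 = 0.04; with total 0.11203.
So P(bowl D | data) = (0.033939) / (0.11203) = 0.30294.

0.3029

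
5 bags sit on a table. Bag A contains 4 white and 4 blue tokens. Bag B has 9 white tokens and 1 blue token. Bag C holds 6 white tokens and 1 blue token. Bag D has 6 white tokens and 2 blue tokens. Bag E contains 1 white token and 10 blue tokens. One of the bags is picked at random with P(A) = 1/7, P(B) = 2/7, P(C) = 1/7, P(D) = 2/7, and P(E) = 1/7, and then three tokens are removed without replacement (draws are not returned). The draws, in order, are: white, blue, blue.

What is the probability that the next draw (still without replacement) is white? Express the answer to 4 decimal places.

The likelihood of the observed sequence under each hypothesis: P(data | bag A) = (4/8)(4/7)(3/6) = 0.14286; P(data | bag B) = (9/10)(1/9)(0/8) = 0; P(data | bag C) = (6/7)(1/6)(0/5) = 0; P(data | bag D) = (6/8)(2/7)(1/6) = 0.035714; P(data | bag E) = (1/11)(10/10)(9/9) = 0.090909.
Weighting by the prior gives 1/7 · 0.14286 = 0.020408, 2/7 · 0 = 0, 1/7 · 0 = 0, 2/7 · 0.035714 = 0.010204, 1/7 · 0.090909 = 0.012987; these sum to 0.043599.
Normalising, the posterior is P(bag A | data) = 0.46809, P(bag B | data) = 0, P(bag C | data) = 0, P(bag D | data) = 0.23404, P(bag E | data) = 0.29787.
The predictive probability is P(white next | data) = (3/5)(0.46809) + (1)(0.23404) + (0)(0.29787) = 0.51489.

0.5149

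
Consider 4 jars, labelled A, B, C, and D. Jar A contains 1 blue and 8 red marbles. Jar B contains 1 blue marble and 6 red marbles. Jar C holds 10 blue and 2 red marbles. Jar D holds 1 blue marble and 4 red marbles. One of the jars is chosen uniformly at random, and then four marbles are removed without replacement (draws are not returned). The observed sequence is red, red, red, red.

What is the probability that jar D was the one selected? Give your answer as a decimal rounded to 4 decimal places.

Under each hypothesis, the probability of the observed sequence is: P(data | jar A) = (8/9)(7/8)(6/7)(5/6) = 0.55556; P(data | jar B) = (6/7)(5/6)(4/5)(3/4) = 0.42857; P(data | jar C) = (2/12)(1/11)(0/10) = 0; P(data | jar D) = (4/5)(3/4)(2/3)(1/2) = 0.2.
Multiplying each by its prior: 1/4 · 0.55556 = 0.13889, 1/4 · 0.42857 = 0.10714, 1/4 · 0 = 0, 1/4 · 0.2 = 0.05; summing to 0.29603.
So P(jar D | data) = (0.05) / (0.29603) = 0.1689.

0.1689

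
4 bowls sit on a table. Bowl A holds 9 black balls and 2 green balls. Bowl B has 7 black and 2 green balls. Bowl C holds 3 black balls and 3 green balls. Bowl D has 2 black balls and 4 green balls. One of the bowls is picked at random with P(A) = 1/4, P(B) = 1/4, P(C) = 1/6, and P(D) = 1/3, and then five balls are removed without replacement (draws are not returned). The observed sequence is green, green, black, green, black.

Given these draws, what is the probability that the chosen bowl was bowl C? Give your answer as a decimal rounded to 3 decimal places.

Under each hypothesis, the probability of the observed sequence is: P(data | bowl A) = (2/11)(1/10)(9/9)(0/8) = 0; P(data | bowl B) = (2/9)(1/8)(7/7)(0/6) = 0; P(data | bowl C) = (3/6)(2/5)(3/4)(1/3)(2/2) = 1/20; P(data | bowl D) = (4/6)(3/5)(2/4)(2/3)(1/2) = 1/15.
Weighting by the prior gives 1/4 · 0 = 0, 1/4 · 0 = 0, 1/6 · 1/20 = 1/120, 1/3 · 1/15 = 1/45; with total 11/360.
Hence P(bowl C | data) = (1/120) / (11/360) = 3/11.

0.273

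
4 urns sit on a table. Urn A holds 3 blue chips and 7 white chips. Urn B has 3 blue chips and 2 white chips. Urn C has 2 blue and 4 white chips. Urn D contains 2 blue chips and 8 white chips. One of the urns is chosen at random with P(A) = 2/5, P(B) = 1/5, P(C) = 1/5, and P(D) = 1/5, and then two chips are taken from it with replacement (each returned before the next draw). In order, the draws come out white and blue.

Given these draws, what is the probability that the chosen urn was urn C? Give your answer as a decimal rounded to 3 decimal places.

Under each hypothesis, the probability of the observed sequence is: P(data | urn A) = (7/10)(3/10) = 0.21; P(data | urn B) = (2/5)(3/5) = 0.24; P(data | urn C) = (4/6)(2/6) = 0.22222; P(data | urn D) = (8/10)(2/10) = 0.16.
Multiplying each by its prior: 2/5 · 0.21 = 0.084, 1/5 · 0.24 = 0.048, 1/5 · 0.22222 = 0.044444, 1/5 · 0.16 = 0.032; with total 0.20844.
Hence P(urn C | data) = (0.044444) / (0.20844) = 0.21322.

0.213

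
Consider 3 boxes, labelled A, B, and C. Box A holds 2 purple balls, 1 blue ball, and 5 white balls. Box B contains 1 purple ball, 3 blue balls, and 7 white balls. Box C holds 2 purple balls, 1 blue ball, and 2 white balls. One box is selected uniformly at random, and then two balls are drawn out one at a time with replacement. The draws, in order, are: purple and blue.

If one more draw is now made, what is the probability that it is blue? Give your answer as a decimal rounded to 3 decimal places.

For each hypothesis, P(data | H) works out to: P(data | box A) = (2/8)(1/8) = 0.03125; P(data | box B) = (1/11)(3/11) = 0.024793; P(data | box C) = (2/5)(1/5) = 0.08.
Multiplying each by its prior: 1/3 · 0.03125 = 0.010417, 1/3 · 0.024793 = 0.0082645, 1/3 · 0.08 = 0.026667; with total 0.045348.
Dividing through by the total gives posterior P(box A | data) = 0.22971, P(box B | data) = 0.18225, P(box C | data) = 0.58805.
Averaging over the posterior, P(blue next | data) = (1/8)(0.22971) + (3/11)(0.18225) + (1/5)(0.58805) = 0.19603.

0.196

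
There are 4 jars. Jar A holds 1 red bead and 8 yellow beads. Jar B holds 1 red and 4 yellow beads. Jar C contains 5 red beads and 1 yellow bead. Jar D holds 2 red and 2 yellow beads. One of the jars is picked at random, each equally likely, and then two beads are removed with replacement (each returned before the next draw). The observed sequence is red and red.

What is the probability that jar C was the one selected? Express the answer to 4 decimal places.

0.6967

The likelihood of the observed sequence under each hypothesis: P(data | jar A) = (1/9)(1/9) = 0.012346; P(data | jar B) = (1/5)(1/5) = 0.04; P(data | jar C) = (5/6)(5/6) = 0.69444; P(data | jar D) = (2/4)(2/4) = 0.25.
The prior-weighted likelihoods are 1/4 · 0.012346 = 0.0030864, 1/4 · 0.04 = 0.01, 1/4 · 0.69444 = 0.17361, 1/4 · 0.25 = 0.0625; these sum to 0.2492.
So P(jar C | data) = (0.17361) / (0.2492) = 0.69668.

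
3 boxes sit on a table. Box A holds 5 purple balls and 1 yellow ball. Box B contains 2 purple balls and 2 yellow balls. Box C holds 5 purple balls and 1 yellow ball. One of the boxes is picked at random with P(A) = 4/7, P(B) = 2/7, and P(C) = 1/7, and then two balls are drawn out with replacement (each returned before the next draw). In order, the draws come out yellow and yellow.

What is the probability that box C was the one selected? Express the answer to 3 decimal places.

0.043

For each hypothesis, P(data | H) works out to: P(data | box A) = (1/6)(1/6) = 1/36; P(data | box B) = (2/4)(2/4) = 1/4; P(data | box C) = (1/6)(1/6) = 1/36.
Multiplying each by its prior: 4/7 · 1/36 = 1/63, 2/7 · 1/4 = 1/14, 1/7 · 1/36 = 1/252; summing to 23/252.
Hence P(box C | data) = (1/252) / (23/252) = 1/23.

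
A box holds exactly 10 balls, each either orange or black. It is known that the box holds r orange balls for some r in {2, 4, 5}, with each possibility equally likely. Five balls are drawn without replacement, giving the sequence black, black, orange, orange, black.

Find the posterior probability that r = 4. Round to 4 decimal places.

0.4348

Under each hypothesis, the probability of the observed sequence is: P(data | r = 2) = (8/10)(7/9)(2/8)(1/7)(6/6) = 1/45; P(data | r = 4) = (6/10)(5/9)(4/8)(3/7)(4/6) = 1/21; P(data | r = 5) = (5/10)(4/9)(5/8)(4/7)(3/6) = 5/126.
Weighting by the prior gives 1/3 · 1/45 = 1/135, 1/3 · 1/21 = 1/63, 1/3 · 5/126 = 5/378; these sum to 23/630.
Therefore the posterior P(r = 4 | data) = (1/63) / (23/630) = 10/23.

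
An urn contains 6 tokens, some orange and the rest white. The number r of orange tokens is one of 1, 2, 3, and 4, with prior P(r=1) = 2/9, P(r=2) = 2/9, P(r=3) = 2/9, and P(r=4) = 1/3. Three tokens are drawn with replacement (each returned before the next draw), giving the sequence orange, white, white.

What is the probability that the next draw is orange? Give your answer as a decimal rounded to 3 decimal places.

For each hypothesis, P(data | H) works out to: P(data | r = 1) = (1/6)(5/6)(5/6) = 25/216; P(data | r = 2) = (2/6)(4/6)(4/6) = 4/27; P(data | r = 3) = (3/6)(3/6)(3/6) = 1/8; P(data | r = 4) = (4/6)(2/6)(2/6) = 2/27.
The prior-weighted likelihoods are 2/9 · 25/216 = 25/972, 2/9 · 4/27 = 8/243, 2/9 · 1/8 = 1/36, 1/3 · 2/27 = 2/81; these sum to 1/9.
Normalising, the posterior is P(r = 1 | data) = 25/108, P(r = 2 | data) = 8/27, P(r = 3 | data) = 1/4, P(r = 4 | data) = 2/9.
The predictive probability is P(orange next | data) = (1/6)(25/108) + (1/3)(8/27) + (1/2)(1/4) + (2/3)(2/9) = 133/324.

0.410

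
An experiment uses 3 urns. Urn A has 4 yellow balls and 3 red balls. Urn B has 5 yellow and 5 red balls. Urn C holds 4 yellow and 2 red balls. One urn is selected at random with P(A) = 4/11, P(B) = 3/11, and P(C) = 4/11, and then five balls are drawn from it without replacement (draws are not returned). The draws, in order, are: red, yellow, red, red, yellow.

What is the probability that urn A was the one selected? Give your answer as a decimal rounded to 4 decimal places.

Compute the likelihood of the observed sequence for each case: P(data | urn A) = (3/7)(4/6)(2/5)(1/4)(3/3) = 1/35; P(data | urn B) = (5/10)(5/9)(4/8)(3/7)(4/6) = 5/126; P(data | urn C) = (2/6)(4/5)(1/4)(0/3) = 0.
Multiplying each by its prior: 4/11 · 1/35 = 4/385, 3/11 · 5/126 = 5/462, 4/11 · 0 = 0; with total 7/330.
By Bayes' rule, P(urn A | data) = (4/385) / (7/330) = 24/49.

0.4898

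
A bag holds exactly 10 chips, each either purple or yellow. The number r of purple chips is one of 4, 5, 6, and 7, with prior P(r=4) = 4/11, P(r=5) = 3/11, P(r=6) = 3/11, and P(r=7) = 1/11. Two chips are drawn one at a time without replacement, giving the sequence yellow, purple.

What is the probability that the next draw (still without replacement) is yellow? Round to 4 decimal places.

Compute the likelihood of the observed sequence for each case: P(data | r = 4) = (6/10)(4/9) = 4/15; P(data | r = 5) = (5/10)(5/9) = 5/18; P(data | r = 6) = (4/10)(6/9) = 4/15; P(data | r = 7) = (3/10)(7/9) = 7/30.
Weighting by the prior gives 4/11 · 4/15 = 16/165, 3/11 · 5/18 = 5/66, 3/11 · 4/15 = 4/55, 1/11 · 7/30 = 7/330; with total 4/15.
Normalising, the posterior is P(r = 4 | data) = 4/11, P(r = 5 | data) = 25/88, P(r = 6 | data) = 3/11, P(r = 7 | data) = 7/88.
The predictive probability is P(yellow next | data) = (5/8)(4/11) + (1/2)(25/88) + (3/8)(3/11) + (1/4)(7/88) = 173/352.

0.4915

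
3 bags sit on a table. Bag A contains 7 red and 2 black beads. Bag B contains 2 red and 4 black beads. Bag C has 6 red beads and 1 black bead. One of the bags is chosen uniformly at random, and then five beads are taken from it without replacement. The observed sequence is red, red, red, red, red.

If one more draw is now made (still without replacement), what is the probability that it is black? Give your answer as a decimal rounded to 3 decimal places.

For each hypothesis, P(data | H) works out to: P(data | bag A) = (7/9)(6/8)(5/7)(4/6)(3/5) = 1/6; P(data | bag B) = (2/6)(1/5)(0/4) = 0; P(data | bag C) = (6/7)(5/6)(4/5)(3/4)(2/3) = 2/7.
Multiplying each by its prior: 1/3 · 1/6 = 1/18, 1/3 · 0 = 0, 1/3 · 2/7 = 2/21; with total 19/126.
Normalising, the posterior is P(bag A | data) = 7/19, P(bag B | data) = 0, P(bag C | data) = 12/19.
So P(black next | data) = Σ P(black next | H) P(H | data) = (1/2)(7/19) + (1/2)(12/19) = 1/2.

0.500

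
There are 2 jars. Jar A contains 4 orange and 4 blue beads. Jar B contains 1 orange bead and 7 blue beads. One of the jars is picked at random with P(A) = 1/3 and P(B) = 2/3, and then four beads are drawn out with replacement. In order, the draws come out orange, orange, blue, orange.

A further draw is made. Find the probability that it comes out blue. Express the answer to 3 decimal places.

0.519

Compute the likelihood of the observed sequence for each case: P(data | jar A) = (4/8)(4/8)(4/8)(4/8) = 0.0625; P(data | jar B) = (1/8)(1/8)(7/8)(1/8) = 0.001709.
The prior-weighted likelihoods are 1/3 · 0.0625 = 0.020833, 2/3 · 0.001709 = 0.0011393; these sum to 0.021973.
The posterior is then P(jar A | data) = 0.94815, P(jar B | data) = 0.051852.
Averaging over the posterior, P(blue next | data) = (1/2)(0.94815) + (7/8)(0.051852) = 0.51944.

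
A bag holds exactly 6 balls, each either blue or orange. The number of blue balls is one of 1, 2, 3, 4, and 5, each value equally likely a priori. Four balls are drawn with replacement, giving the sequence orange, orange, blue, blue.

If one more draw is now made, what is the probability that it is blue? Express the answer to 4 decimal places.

0.5000

For each hypothesis, P(data | H) works out to: P(data | r = 1) = (5/6)(5/6)(1/6)(1/6) = 0.01929; P(data | r = 2) = (4/6)(4/6)(2/6)(2/6) = 0.049383; P(data | r = 3) = (3/6)(3/6)(3/6)(3/6) = 0.0625; P(data | r = 4) = (2/6)(2/6)(4/6)(4/6) = 0.049383; P(data | r = 5) = (1/6)(1/6)(5/6)(5/6) = 0.01929.
Multiplying each by its prior: 1/5 · 0.01929 = 0.003858, 1/5 · 0.049383 = 0.0098765, 1/5 · 0.0625 = 0.0125, 1/5 · 0.049383 = 0.0098765, 1/5 · 0.01929 = 0.003858; summing to 0.039969.
Dividing through by the total gives posterior P(r = 1 | data) = 0.096525, P(r = 2 | data) = 0.2471, P(r = 3 | data) = 0.31274, P(r = 4 | data) = 0.2471, P(r = 5 | data) = 0.096525.
Averaging over the posterior, P(blue next | data) = (1/6)(0.096525) + (1/3)(0.2471) + (1/2)(0.31274) + (2/3)(0.2471) + (5/6)(0.096525) = 0.5.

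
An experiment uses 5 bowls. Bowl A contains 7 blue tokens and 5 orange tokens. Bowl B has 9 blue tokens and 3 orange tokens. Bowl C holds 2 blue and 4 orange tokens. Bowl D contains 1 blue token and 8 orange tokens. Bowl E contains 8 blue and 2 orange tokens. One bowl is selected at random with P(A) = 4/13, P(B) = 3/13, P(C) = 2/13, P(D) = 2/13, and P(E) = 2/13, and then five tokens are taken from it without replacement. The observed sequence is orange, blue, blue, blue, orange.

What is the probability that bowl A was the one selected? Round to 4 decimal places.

For each hypothesis, P(data | H) works out to: P(data | bowl A) = (5/12)(7/11)(6/10)(5/9)(4/8) = 0.044192; P(data | bowl B) = (3/12)(9/11)(8/10)(7/9)(2/8) = 0.031818; P(data | bowl C) = (4/6)(2/5)(1/4)(0/3) = 0; P(data | bowl D) = (8/9)(1/8)(0/7) = 0; P(data | bowl E) = (2/10)(8/9)(7/8)(6/7)(1/6) = 0.022222.
The prior-weighted likelihoods are 4/13 · 0.044192 = 0.013598, 3/13 · 0.031818 = 0.0073427, 2/13 · 0 = 0, 2/13 · 0 = 0, 2/13 · 0.022222 = 0.0034188; these sum to 0.024359.
So P(bowl A | data) = (0.013598) / (0.024359) = 0.55821.

0.5582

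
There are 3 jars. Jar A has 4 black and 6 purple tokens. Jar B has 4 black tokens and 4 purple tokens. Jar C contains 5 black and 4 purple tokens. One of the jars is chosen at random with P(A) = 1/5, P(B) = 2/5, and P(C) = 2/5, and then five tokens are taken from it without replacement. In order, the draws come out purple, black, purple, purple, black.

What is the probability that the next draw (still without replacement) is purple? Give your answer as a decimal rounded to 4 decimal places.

Compute the likelihood of the observed sequence for each case: P(data | jar A) = (6/10)(4/9)(5/8)(4/7)(3/6) = 0.047619; P(data | jar B) = (4/8)(4/7)(3/6)(2/5)(3/4) = 0.042857; P(data | jar C) = (4/9)(5/8)(3/7)(2/6)(4/5) = 0.031746.
Weighting by the prior gives 1/5 · 0.047619 = 0.0095238, 2/5 · 0.042857 = 0.017143, 2/5 · 0.031746 = 0.012698; these sum to 0.039365.
Normalising, the posterior is P(jar A | data) = 0.24194, P(jar B | data) = 0.43548, P(jar C | data) = 0.32258.
The predictive probability is P(purple next | data) = (3/5)(0.24194) + (1/3)(0.43548) + (1/4)(0.32258) = 0.37097.

0.3710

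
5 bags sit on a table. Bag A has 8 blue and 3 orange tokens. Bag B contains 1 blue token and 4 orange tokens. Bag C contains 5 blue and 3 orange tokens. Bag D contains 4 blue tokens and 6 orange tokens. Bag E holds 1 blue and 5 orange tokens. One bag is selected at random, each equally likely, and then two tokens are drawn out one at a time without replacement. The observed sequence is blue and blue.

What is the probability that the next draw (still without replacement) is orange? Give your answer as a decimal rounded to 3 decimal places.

0.448

Compute the likelihood of the observed sequence for each case: P(data | bag A) = (8/11)(7/10) = 0.50909; P(data | bag B) = (1/5)(0/4) = 0; P(data | bag C) = (5/8)(4/7) = 0.35714; P(data | bag D) = (4/10)(3/9) = 0.13333; P(data | bag E) = (1/6)(0/5) = 0.
Multiplying each by its prior: 1/5 · 0.50909 = 0.10182, 1/5 · 0 = 0, 1/5 · 0.35714 = 0.071429, 1/5 · 0.13333 = 0.026667, 1/5 · 0 = 0; summing to 0.19991.
Dividing through by the total gives posterior P(bag A | data) = 0.50931, P(bag B | data) = 0, P(bag C | data) = 0.3573, P(bag D | data) = 0.13339, P(bag E | data) = 0.
The predictive probability is P(orange next | data) = (1/3)(0.50931) + (1/2)(0.3573) + (3/4)(0.13339) = 0.44846.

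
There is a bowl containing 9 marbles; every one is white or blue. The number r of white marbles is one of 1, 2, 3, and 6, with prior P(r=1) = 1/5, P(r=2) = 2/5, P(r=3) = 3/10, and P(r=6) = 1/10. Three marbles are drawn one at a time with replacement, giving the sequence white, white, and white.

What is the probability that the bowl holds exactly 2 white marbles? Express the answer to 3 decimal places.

The likelihood of the observed sequence under each hypothesis: P(data | r = 1) = (1/9)(1/9)(1/9) = 0.0013717; P(data | r = 2) = (2/9)(2/9)(2/9) = 0.010974; P(data | r = 3) = (3/9)(3/9)(3/9) = 0.037037; P(data | r = 6) = (6/9)(6/9)(6/9) = 0.2963.
The prior-weighted likelihoods are 1/5 · 0.0013717 = 0.00027435, 2/5 · 0.010974 = 0.0043896, 3/10 · 0.037037 = 0.011111, 1/10 · 0.2963 = 0.02963; these sum to 0.045405.
Hence P(r = 2 | data) = (0.0043896) / (0.045405) = 0.096677.

0.097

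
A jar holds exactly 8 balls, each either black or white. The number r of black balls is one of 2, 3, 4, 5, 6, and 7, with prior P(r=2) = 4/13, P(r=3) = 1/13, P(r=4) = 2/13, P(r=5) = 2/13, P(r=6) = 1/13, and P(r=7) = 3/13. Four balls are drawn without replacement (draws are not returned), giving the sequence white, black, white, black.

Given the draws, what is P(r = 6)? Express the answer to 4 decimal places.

The likelihood of the observed sequence under each hypothesis: P(data | r = 2) = (6/8)(2/7)(5/6)(1/5) = 0.035714; P(data | r = 3) = (5/8)(3/7)(4/6)(2/5) = 0.071429; P(data | r = 4) = (4/8)(4/7)(3/6)(3/5) = 0.085714; P(data | r = 5) = (3/8)(5/7)(2/6)(4/5) = 0.071429; P(data | r = 6) = (2/8)(6/7)(1/6)(5/5) = 0.035714; P(data | r = 7) = (1/8)(7/7)(0/6) = 0.
The prior-weighted likelihoods are 4/13 · 0.035714 = 0.010989, 1/13 · 0.071429 = 0.0054945, 2/13 · 0.085714 = 0.013187, 2/13 · 0.071429 = 0.010989, 1/13 · 0.035714 = 0.0027473, 3/13 · 0 = 0; with total 0.043407.
So P(r = 6 | data) = (0.0027473) / (0.043407) = 0.063291.

0.0633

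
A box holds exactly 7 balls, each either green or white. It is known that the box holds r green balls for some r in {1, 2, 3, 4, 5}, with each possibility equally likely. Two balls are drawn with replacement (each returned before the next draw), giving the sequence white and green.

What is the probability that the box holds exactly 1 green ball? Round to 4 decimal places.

The likelihood of the observed sequence under each hypothesis: P(data | r = 1) = (6/7)(1/7) = 6/49; P(data | r = 2) = (5/7)(2/7) = 10/49; P(data | r = 3) = (4/7)(3/7) = 12/49; P(data | r = 4) = (3/7)(4/7) = 12/49; P(data | r = 5) = (2/7)(5/7) = 10/49.
Multiplying each by its prior: 1/5 · 6/49 = 6/245, 1/5 · 10/49 = 2/49, 1/5 · 12/49 = 12/245, 1/5 · 12/49 = 12/245, 1/5 · 10/49 = 2/49; summing to 10/49.
Hence P(r = 1 | data) = (6/245) / (10/49) = 3/25.

0.1200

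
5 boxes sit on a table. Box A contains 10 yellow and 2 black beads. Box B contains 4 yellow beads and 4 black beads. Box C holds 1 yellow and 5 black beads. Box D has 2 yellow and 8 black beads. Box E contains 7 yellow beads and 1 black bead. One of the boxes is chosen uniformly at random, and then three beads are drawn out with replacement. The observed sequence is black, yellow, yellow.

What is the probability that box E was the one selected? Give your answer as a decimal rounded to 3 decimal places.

0.244

For each hypothesis, P(data | H) works out to: P(data | box A) = (2/12)(10/12)(10/12) = 0.11574; P(data | box B) = (4/8)(4/8)(4/8) = 0.125; P(data | box C) = (5/6)(1/6)(1/6) = 0.023148; P(data | box D) = (8/10)(2/10)(2/10) = 0.032; P(data | box E) = (1/8)(7/8)(7/8) = 0.095703.
Weighting by the prior gives 1/5 · 0.11574 = 0.023148, 1/5 · 0.125 = 0.025, 1/5 · 0.023148 = 0.0046296, 1/5 · 0.032 = 0.0064, 1/5 · 0.095703 = 0.019141; with total 0.078318.
Hence P(box E | data) = (0.019141) / (0.078318) = 0.24439.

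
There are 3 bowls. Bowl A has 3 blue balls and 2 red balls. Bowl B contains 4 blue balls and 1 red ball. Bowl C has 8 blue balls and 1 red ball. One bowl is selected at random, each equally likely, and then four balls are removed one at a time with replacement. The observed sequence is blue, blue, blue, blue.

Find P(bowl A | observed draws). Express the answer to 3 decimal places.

0.111

Under each hypothesis, the probability of the observed sequence is: P(data | bowl A) = (3/5)(3/5)(3/5)(3/5) = 0.1296; P(data | bowl B) = (4/5)(4/5)(4/5)(4/5) = 0.4096; P(data | bowl C) = (8/9)(8/9)(8/9)(8/9) = 0.6243.
The prior-weighted likelihoods are 1/3 · 0.1296 = 0.0432, 1/3 · 0.4096 = 0.13653, 1/3 · 0.6243 = 0.2081; with total 0.38783.
Therefore the posterior P(bowl A | data) = (0.0432) / (0.38783) = 0.11139.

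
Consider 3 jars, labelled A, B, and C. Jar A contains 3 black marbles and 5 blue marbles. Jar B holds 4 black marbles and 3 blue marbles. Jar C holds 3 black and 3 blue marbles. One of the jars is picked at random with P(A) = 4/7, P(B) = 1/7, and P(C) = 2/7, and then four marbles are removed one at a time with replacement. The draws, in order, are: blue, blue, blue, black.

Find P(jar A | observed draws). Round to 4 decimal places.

0.6830

Under each hypothesis, the probability of the observed sequence is: P(data | jar A) = (5/8)(5/8)(5/8)(3/8) = 0.091553; P(data | jar B) = (3/7)(3/7)(3/7)(4/7) = 0.044981; P(data | jar C) = (3/6)(3/6)(3/6)(3/6) = 0.0625.
Weighting by the prior gives 4/7 · 0.091553 = 0.052316, 1/7 · 0.044981 = 0.0064259, 2/7 · 0.0625 = 0.017857; with total 0.076599.
Therefore the posterior P(jar A | data) = (0.052316) / (0.076599) = 0.68298.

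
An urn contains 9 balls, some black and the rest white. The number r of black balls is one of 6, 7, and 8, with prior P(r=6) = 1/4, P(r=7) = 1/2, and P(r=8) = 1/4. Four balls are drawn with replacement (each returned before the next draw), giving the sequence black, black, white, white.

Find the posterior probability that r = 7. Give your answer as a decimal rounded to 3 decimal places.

0.503

The likelihood of the observed sequence under each hypothesis: P(data | r = 6) = (6/9)(6/9)(3/9)(3/9) = 0.049383; P(data | r = 7) = (7/9)(7/9)(2/9)(2/9) = 0.029873; P(data | r = 8) = (8/9)(8/9)(1/9)(1/9) = 0.0097546.
Multiplying each by its prior: 1/4 · 0.049383 = 0.012346, 1/2 · 0.029873 = 0.014937, 1/4 · 0.0097546 = 0.0024387; summing to 0.029721.
Hence P(r = 7 | data) = (0.014937) / (0.029721) = 0.50256.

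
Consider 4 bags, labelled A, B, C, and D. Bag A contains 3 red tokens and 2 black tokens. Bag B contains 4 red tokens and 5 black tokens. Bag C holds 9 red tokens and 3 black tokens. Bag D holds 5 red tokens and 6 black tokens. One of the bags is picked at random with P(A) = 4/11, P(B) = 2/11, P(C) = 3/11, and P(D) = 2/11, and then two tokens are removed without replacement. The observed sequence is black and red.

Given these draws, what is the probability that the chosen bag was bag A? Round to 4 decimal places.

The likelihood of the observed sequence under each hypothesis: P(data | bag A) = (2/5)(3/4) = 0.3; P(data | bag B) = (5/9)(4/8) = 0.27778; P(data | bag C) = (3/12)(9/11) = 0.20455; P(data | bag D) = (6/11)(5/10) = 0.27273.
Multiplying each by its prior: 4/11 · 0.3 = 0.10909, 2/11 · 0.27778 = 0.050505, 3/11 · 0.20455 = 0.055785, 2/11 · 0.27273 = 0.049587; summing to 0.26497.
By Bayes' rule, P(bag A | data) = (0.10909) / (0.26497) = 0.41171.

0.4117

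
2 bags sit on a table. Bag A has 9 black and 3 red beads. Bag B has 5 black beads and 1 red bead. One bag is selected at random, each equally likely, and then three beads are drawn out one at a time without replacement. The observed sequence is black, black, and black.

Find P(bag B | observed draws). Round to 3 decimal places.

Under each hypothesis, the probability of the observed sequence is: P(data | bag A) = (9/12)(8/11)(7/10) = 21/55; P(data | bag B) = (5/6)(4/5)(3/4) = 1/2.
The prior-weighted likelihoods are 1/2 · 21/55 = 21/110, 1/2 · 1/2 = 1/4; summing to 97/220.
Therefore the posterior P(bag B | data) = (1/4) / (97/220) = 55/97.

0.567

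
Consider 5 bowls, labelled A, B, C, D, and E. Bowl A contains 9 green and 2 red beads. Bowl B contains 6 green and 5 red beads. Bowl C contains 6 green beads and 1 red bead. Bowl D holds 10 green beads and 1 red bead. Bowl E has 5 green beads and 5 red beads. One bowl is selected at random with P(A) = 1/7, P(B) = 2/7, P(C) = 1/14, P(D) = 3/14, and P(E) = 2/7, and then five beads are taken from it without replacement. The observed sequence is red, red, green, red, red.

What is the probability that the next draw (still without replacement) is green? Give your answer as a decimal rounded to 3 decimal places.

Under each hypothesis, the probability of the observed sequence is: P(data | bowl A) = (2/11)(1/10)(9/9)(0/8) = 0; P(data | bowl B) = (5/11)(4/10)(6/9)(3/8)(2/7) = 0.012987; P(data | bowl C) = (1/7)(0/6) = 0; P(data | bowl D) = (1/11)(0/10) = 0; P(data | bowl E) = (5/10)(4/9)(5/8)(3/7)(2/6) = 0.019841.
The prior-weighted likelihoods are 1/7 · 0 = 0, 2/7 · 0.012987 = 0.0037106, 1/14 · 0 = 0, 3/14 · 0 = 0, 2/7 · 0.019841 = 0.0056689; with total 0.0093795.
The posterior is then P(bowl A | data) = 0, P(bowl B | data) = 0.3956, P(bowl C | data) = 0, P(bowl D | data) = 0, P(bowl E | data) = 0.6044.
The predictive probability is P(green next | data) = (5/6)(0.3956) + (4/5)(0.6044) = 0.81319.

0.813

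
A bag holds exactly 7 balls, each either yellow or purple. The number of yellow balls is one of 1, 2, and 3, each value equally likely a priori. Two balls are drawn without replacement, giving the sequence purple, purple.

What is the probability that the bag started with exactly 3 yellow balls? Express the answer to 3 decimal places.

0.194

The likelihood of the observed sequence under each hypothesis: P(data | r = 1) = (6/7)(5/6) = 5/7; P(data | r = 2) = (5/7)(4/6) = 10/21; P(data | r = 3) = (4/7)(3/6) = 2/7.
Weighting by the prior gives 1/3 · 5/7 = 5/21, 1/3 · 10/21 = 10/63, 1/3 · 2/7 = 2/21; with total 31/63.
So P(r = 3 | data) = (2/21) / (31/63) = 6/31.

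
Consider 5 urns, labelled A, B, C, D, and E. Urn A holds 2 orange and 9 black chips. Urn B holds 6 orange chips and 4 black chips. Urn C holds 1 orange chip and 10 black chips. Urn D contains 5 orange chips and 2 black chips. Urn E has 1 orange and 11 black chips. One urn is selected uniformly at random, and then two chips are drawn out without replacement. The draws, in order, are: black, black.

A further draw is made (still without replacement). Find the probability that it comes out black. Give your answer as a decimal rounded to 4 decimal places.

0.8121

The likelihood of the observed sequence under each hypothesis: P(data | urn A) = (9/11)(8/10) = 36/55; P(data | urn B) = (4/10)(3/9) = 2/15; P(data | urn C) = (10/11)(9/10) = 9/11; P(data | urn D) = (2/7)(1/6) = 1/21; P(data | urn E) = (11/12)(10/11) = 5/6.
The prior-weighted likelihoods are 1/5 · 36/55 = 36/275, 1/5 · 2/15 = 2/75, 1/5 · 9/11 = 9/55, 1/5 · 1/21 = 1/105, 1/5 · 5/6 = 1/6; summing to 383/770.
Normalising, the posterior is P(urn A | data) = 0.26319, P(urn B | data) = 0.053612, P(urn C | data) = 0.32898, P(urn D | data) = 0.019147, P(urn E | data) = 0.33507.
So P(black next | data) = Σ P(black next | H) P(H | data) = (7/9)(0.26319) + (1/4)(0.053612) + (8/9)(0.32898) + (0)(0.019147) + (9/10)(0.33507) = 0.8121.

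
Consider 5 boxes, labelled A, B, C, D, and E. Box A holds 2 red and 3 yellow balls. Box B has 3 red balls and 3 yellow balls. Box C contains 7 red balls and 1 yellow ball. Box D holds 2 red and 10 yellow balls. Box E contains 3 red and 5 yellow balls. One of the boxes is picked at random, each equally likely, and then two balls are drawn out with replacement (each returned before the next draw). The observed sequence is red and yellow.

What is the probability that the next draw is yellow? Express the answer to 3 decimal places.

For each hypothesis, P(data | H) works out to: P(data | box A) = (2/5)(3/5) = 0.24; P(data | box B) = (3/6)(3/6) = 0.25; P(data | box C) = (7/8)(1/8) = 0.10938; P(data | box D) = (2/12)(10/12) = 0.13889; P(data | box E) = (3/8)(5/8) = 0.23438.
Multiplying each by its prior: 1/5 · 0.24 = 0.048, 1/5 · 0.25 = 0.05, 1/5 · 0.10938 = 0.021875, 1/5 · 0.13889 = 0.027778, 1/5 · 0.23438 = 0.046875; these sum to 0.19453.
Normalising, the posterior is P(box A | data) = 0.24675, P(box B | data) = 0.25703, P(box C | data) = 0.11245, P(box D | data) = 0.1428, P(box E | data) = 0.24097.
Averaging over the posterior, P(yellow next | data) = (3/5)(0.24675) + (1/2)(0.25703) + (1/8)(0.11245) + (5/6)(0.1428) + (5/8)(0.24097) = 0.56023.

0.560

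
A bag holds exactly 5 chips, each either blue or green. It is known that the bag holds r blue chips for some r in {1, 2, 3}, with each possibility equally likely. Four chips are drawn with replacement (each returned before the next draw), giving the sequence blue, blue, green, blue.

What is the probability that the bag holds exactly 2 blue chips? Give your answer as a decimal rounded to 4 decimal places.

0.2927

Compute the likelihood of the observed sequence for each case: P(data | r = 1) = (1/5)(1/5)(4/5)(1/5) = 0.0064; P(data | r = 2) = (2/5)(2/5)(3/5)(2/5) = 0.0384; P(data | r = 3) = (3/5)(3/5)(2/5)(3/5) = 0.0864.
Weighting by the prior gives 1/3 · 0.0064 = 0.0021333, 1/3 · 0.0384 = 0.0128, 1/3 · 0.0864 = 0.0288; these sum to 0.043733.
By Bayes' rule, P(r = 2 | data) = (0.0128) / (0.043733) = 0.29268.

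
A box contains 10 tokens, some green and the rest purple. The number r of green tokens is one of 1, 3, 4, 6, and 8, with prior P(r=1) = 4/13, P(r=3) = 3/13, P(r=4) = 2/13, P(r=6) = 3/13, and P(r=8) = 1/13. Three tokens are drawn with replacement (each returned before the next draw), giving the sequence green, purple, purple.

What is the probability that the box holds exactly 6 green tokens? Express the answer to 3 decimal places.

0.210

For each hypothesis, P(data | H) works out to: P(data | r = 1) = (1/10)(9/10)(9/10) = 0.081; P(data | r = 3) = (3/10)(7/10)(7/10) = 0.147; P(data | r = 4) = (4/10)(6/10)(6/10) = 0.144; P(data | r = 6) = (6/10)(4/10)(4/10) = 0.096; P(data | r = 8) = (8/10)(2/10)(2/10) = 0.032.
The prior-weighted likelihoods are 4/13 · 0.081 = 0.024923, 3/13 · 0.147 = 0.033923, 2/13 · 0.144 = 0.022154, 3/13 · 0.096 = 0.022154, 1/13 · 0.032 = 0.0024615; summing to 0.10562.
Hence P(r = 6 | data) = (0.022154) / (0.10562) = 0.20976.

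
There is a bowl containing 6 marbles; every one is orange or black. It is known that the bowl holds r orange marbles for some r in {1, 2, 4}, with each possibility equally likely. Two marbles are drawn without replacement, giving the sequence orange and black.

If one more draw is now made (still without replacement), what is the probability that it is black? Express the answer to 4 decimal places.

Compute the likelihood of the observed sequence for each case: P(data | r = 1) = (1/6)(5/5) = 1/6; P(data | r = 2) = (2/6)(4/5) = 4/15; P(data | r = 4) = (4/6)(2/5) = 4/15.
The prior-weighted likelihoods are 1/3 · 1/6 = 1/18, 1/3 · 4/15 = 4/45, 1/3 · 4/15 = 4/45; with total 7/30.
Dividing through by the total gives posterior P(r = 1 | data) = 5/21, P(r = 2 | data) = 8/21, P(r = 4 | data) = 8/21.
So P(black next | data) = Σ P(black next | H) P(H | data) = (1)(5/21) + (3/4)(8/21) + (1/4)(8/21) = 13/21.

0.6190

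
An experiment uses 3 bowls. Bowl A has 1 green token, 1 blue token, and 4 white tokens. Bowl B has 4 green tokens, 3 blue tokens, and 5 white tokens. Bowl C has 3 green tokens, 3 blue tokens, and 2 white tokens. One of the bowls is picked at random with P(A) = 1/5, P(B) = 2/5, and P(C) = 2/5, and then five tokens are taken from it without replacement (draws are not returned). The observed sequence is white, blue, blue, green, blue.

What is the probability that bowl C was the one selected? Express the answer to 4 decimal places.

For each hypothesis, P(data | H) works out to: P(data | bowl A) = (4/6)(1/5)(0/4) = 0; P(data | bowl B) = (5/12)(3/11)(2/10)(4/9)(1/8) = 0.0012626; P(data | bowl C) = (2/8)(3/7)(2/6)(3/5)(1/4) = 0.0053571.
Weighting by the prior gives 1/5 · 0 = 0, 2/5 · 0.0012626 = 0.00050505, 2/5 · 0.0053571 = 0.0021429; with total 0.0026479.
Hence P(bowl C | data) = (0.0021429) / (0.0026479) = 0.80926.

0.8093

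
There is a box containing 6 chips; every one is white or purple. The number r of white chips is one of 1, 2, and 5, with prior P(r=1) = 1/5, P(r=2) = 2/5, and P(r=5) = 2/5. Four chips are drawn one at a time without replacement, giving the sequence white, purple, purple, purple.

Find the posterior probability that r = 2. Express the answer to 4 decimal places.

0.6154

For each hypothesis, P(data | H) works out to: P(data | r = 1) = (1/6)(5/5)(4/4)(3/3) = 1/6; P(data | r = 2) = (2/6)(4/5)(3/4)(2/3) = 2/15; P(data | r = 5) = (5/6)(1/5)(0/4) = 0.
The prior-weighted likelihoods are 1/5 · 1/6 = 1/30, 2/5 · 2/15 = 4/75, 2/5 · 0 = 0; summing to 13/150.
By Bayes' rule, P(r = 2 | data) = (4/75) / (13/150) = 8/13.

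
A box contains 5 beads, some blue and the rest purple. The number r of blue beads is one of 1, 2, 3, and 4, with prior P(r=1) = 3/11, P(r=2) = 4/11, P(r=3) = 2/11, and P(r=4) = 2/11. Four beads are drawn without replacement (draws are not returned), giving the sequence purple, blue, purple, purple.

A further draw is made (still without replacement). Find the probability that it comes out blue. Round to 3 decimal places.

The likelihood of the observed sequence under each hypothesis: P(data | r = 1) = (4/5)(1/4)(3/3)(2/2) = 1/5; P(data | r = 2) = (3/5)(2/4)(2/3)(1/2) = 1/10; P(data | r = 3) = (2/5)(3/4)(1/3)(0/2) = 0; P(data | r = 4) = (1/5)(4/4)(0/3) = 0.
The prior-weighted likelihoods are 3/11 · 1/5 = 3/55, 4/11 · 1/10 = 2/55, 2/11 · 0 = 0, 2/11 · 0 = 0; these sum to 1/11.
The posterior is then P(r = 1 | data) = 3/5, P(r = 2 | data) = 2/5, P(r = 3 | data) = 0, P(r = 4 | data) = 0.
So P(blue next | data) = Σ P(blue next | H) P(H | data) = (0)(3/5) + (1)(2/5) = 2/5.

0.400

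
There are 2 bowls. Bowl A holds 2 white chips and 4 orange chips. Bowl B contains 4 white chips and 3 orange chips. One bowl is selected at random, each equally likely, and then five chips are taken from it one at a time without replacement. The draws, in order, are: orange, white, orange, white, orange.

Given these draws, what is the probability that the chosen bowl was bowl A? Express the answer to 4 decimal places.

For each hypothesis, P(data | H) works out to: P(data | bowl A) = (4/6)(2/5)(3/4)(1/3)(2/2) = 1/15; P(data | bowl B) = (3/7)(4/6)(2/5)(3/4)(1/3) = 1/35.
Weighting by the prior gives 1/2 · 1/15 = 1/30, 1/2 · 1/35 = 1/70; summing to 1/21.
So P(bowl A | data) = (1/30) / (1/21) = 7/10.

0.7000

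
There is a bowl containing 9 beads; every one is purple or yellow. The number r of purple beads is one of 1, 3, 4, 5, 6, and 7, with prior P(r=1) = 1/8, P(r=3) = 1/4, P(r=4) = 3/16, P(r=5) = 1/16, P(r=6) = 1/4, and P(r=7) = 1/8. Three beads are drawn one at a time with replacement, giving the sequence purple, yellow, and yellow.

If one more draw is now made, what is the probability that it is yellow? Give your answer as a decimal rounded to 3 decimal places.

0.568

Under each hypothesis, the probability of the observed sequence is: P(data | r = 1) = (1/9)(8/9)(8/9) = 0.087791; P(data | r = 3) = (3/9)(6/9)(6/9) = 0.14815; P(data | r = 4) = (4/9)(5/9)(5/9) = 0.13717; P(data | r = 5) = (5/9)(4/9)(4/9) = 0.10974; P(data | r = 6) = (6/9)(3/9)(3/9) = 0.074074; P(data | r = 7) = (7/9)(2/9)(2/9) = 0.038409.
Multiplying each by its prior: 1/8 · 0.087791 = 0.010974, 1/4 · 0.14815 = 0.037037, 3/16 · 0.13717 = 0.02572, 1/16 · 0.10974 = 0.0068587, 1/4 · 0.074074 = 0.018519, 1/8 · 0.038409 = 0.0048011; summing to 0.10391.
The posterior is then P(r = 1 | data) = 0.10561, P(r = 3 | data) = 0.35644, P(r = 4 | data) = 0.24752, P(r = 5 | data) = 0.066007, P(r = 6 | data) = 0.17822, P(r = 7 | data) = 0.046205.
So P(yellow next | data) = Σ P(yellow next | H) P(H | data) = (8/9)(0.10561) + (2/3)(0.35644) + (5/9)(0.24752) + (4/9)(0.066007) + (1/3)(0.17822) + (2/9)(0.046205) = 0.56802.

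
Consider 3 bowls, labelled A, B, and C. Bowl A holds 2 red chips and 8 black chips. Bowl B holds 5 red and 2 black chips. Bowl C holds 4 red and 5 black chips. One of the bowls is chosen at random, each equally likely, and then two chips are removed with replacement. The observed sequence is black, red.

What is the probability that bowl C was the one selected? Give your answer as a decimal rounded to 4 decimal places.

0.4041

Compute the likelihood of the observed sequence for each case: P(data | bowl A) = (8/10)(2/10) = 0.16; P(data | bowl B) = (2/7)(5/7) = 0.20408; P(data | bowl C) = (5/9)(4/9) = 0.24691.
Multiplying each by its prior: 1/3 · 0.16 = 0.053333, 1/3 · 0.20408 = 0.068027, 1/3 · 0.24691 = 0.082305; summing to 0.20367.
Therefore the posterior P(bowl C | data) = (0.082305) / (0.20367) = 0.40412.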